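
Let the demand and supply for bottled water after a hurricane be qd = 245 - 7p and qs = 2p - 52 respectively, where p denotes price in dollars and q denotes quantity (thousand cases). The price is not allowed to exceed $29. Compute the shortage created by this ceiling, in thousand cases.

Equilibrium: 245 - 7p = 2p - 52, so 297 = 9p and p* = 33, q* = 14.
The ceiling of 29 is below the equilibrium price 33, so it binds.
At p = 29: qd = 245 - 7·29 = 42 and qs = 2·29 - 52 = 6.
Shortage = qd - qs = 42 - 6 = 36.

36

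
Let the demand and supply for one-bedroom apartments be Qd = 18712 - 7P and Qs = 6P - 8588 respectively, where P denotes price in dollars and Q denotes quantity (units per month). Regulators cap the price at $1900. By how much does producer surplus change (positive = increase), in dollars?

Equilibrium: 18712 - 7P = 6P - 8588, so 27300 = 13P and P* = 2100, Q* = 4012.
Because the ceiling (1900) lies below the market-clearing price, it is binding.
At P = 1900: Qd = 18712 - 7·1900 = 5412 and Qs = 6·1900 - 8588 = 2812.
Producer surplus without the control is ½ · (2100 - 4294/3) · 4012 = 4024036/3.
With the ceiling, producers sell 2812 units at 1900, so PS = ½ · (1900 - 4294/3) · 2812 = 1976836/3.
Change in producer surplus = 1976836/3 - 4024036/3 = -682400.

-682400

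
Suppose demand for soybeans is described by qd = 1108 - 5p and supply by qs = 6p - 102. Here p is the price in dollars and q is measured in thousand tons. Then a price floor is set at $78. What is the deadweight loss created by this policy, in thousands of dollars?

Equilibrium: 1108 - 5p = 6p - 102, so 1210 = 11p and p* = 110, q* = 558.
The floor of 78 is below the equilibrium price 110, so it is not binding; the market clears at p* = 110, q* = 558.
Since the control does not bind, no trades are prevented and deadweight loss is zero.

0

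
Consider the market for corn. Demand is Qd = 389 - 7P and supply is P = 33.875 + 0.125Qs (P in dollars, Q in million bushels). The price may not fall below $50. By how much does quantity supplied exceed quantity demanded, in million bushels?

90

Rearranging supply gives Qs = 8P - 271. In a free market, 389 - 7P = 8P - 271 gives the equilibrium P* = 44, Q* = 81.
Since 50 > 44, the floor is binding.
At P = 50: Qd = 389 - 7·50 = 39 and Qs = 8·50 - 271 = 129.
Surplus = Qs - Qd = 129 - 39 = 90.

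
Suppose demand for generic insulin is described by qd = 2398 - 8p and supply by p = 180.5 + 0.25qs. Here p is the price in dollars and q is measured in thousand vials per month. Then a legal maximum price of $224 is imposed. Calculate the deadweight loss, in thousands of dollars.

3888

Rearranging supply gives qs = 4p - 722. Without the control the market clears where 2398 - 8p = 4p - 722, i.e. p* = 260 and q* = 318.
The ceiling of 224 is below the equilibrium price 260, so it binds.
At p = 224: qd = 2398 - 8·224 = 606 and qs = 4·224 - 722 = 174.
Quantity traded falls to 174. At q = 174 the demand price is (2398 - 174)/8 = 278 and the supply price is (722 + 174)/4 = 224.
Deadweight loss = ½ · (278 - 224) · (318 - 174) = ½ · 54 · 144 = 3888.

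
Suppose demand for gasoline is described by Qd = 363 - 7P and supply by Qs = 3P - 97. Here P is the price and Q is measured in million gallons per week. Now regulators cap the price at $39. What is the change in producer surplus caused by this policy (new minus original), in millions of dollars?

-213.5

Setting quantity demanded equal to quantity supplied, 363 - 7P = 3P - 97, gives P* = 46 and Q* = 41.
Since 39 < 46, the ceiling is binding.
At P = 39: Qd = 363 - 7·39 = 90 and Qs = 3·39 - 97 = 20.
Producer surplus without the control is ½ · (46 - 97/3) · 41 = 1681/6.
With the ceiling, producers sell 20 units at 39, so PS = ½ · (39 - 97/3) · 20 = 200/3.
Change in producer surplus = 200/3 - 1681/6 = -213.5.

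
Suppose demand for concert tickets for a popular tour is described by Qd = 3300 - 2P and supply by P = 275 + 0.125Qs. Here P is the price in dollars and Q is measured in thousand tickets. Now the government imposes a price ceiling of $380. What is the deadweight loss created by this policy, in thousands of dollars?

Rearranging supply gives Qs = 8P - 2200. Without the control the market clears where 3300 - 2P = 8P - 2200, i.e. P* = 550 and Q* = 2200.
Because the ceiling (380) lies below the market-clearing price, it is binding.
At P = 380: Qd = 3300 - 2·380 = 2540 and Qs = 8·380 - 2200 = 840.
Quantity traded falls to 840. At Q = 840 the demand price is (3300 - 840)/2 = 1230 and the supply price is (2200 + 840)/8 = 380.
Deadweight loss = ½ · (1230 - 380) · (2200 - 840) = ½ · 850 · 1360 = 578000.

578000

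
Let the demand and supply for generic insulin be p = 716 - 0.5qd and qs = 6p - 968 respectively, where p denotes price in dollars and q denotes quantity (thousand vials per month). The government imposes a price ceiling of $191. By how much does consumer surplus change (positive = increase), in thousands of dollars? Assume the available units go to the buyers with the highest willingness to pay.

-87527

Rearranging demand gives qd = 1432 - 2p. Without the control the market clears where 1432 - 2p = 6p - 968, i.e. p* = 300 and q* = 832.
Because the ceiling (191) lies below the market-clearing price, it is binding.
At p = 191: qd = 1432 - 2·191 = 1050 and qs = 6·191 - 968 = 178.
Consumer surplus without the control is ½ · (716 - 300) · 832 = 173056.
With the ceiling, 178 units are sold at 191 (assume they go to the highest-value buyers). The demand price at q = 178 is 627, so CS = ½ · [(716 - 191) + (627 - 191)] · 178 = 85529.
Change in consumer surplus = 85529 - 173056 = -87527.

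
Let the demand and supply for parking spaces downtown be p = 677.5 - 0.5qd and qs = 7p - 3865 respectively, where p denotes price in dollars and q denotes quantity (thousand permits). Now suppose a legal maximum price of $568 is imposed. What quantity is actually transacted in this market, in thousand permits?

Rearranging demand gives qd = 1355 - 2p. Equilibrium: 1355 - 2p = 7p - 3865, so 5220 = 9p and p* = 580, q* = 195.
Since 568 < 580, the ceiling is binding.
At p = 568: qd = 1355 - 2·568 = 219 and qs = 7·568 - 3865 = 111.
The quantity actually transacted is the short side, supply: 111.

111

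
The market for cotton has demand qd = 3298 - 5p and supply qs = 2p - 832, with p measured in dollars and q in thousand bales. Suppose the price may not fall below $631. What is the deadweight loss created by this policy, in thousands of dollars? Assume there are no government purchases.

14708.75

Without the control the market clears where 3298 - 5p = 2p - 832, i.e. p* = 590 and q* = 348.
Because the floor (631) lies above the market-clearing price, it is binding.
At p = 631: qd = 3298 - 5·631 = 143 and qs = 2·631 - 832 = 430.
Quantity traded falls to 143. At q = 143 the demand price is (3298 - 143)/5 = 631 and the supply price is (832 + 143)/2 = 487.5.
Deadweight loss = ½ · (631 - 487.5) · (348 - 143) = ½ · 143.5 · 205 = 14708.75.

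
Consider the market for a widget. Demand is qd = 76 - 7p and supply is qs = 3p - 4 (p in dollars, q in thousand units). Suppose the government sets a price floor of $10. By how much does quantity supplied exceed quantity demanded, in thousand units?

Equilibrium: 76 - 7p = 3p - 4, so 80 = 10p and p* = 8, q* = 20.
The floor of 10 is above the equilibrium price 8, so it binds.
At p = 10: qd = 76 - 7·10 = 6 and qs = 3·10 - 4 = 26.
Surplus = qs - qd = 26 - 6 = 20.

20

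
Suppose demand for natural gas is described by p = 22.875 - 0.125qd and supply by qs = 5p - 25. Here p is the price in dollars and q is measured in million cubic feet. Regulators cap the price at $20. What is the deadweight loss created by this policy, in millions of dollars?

Rearranging demand gives qd = 183 - 8p. Setting quantity demanded equal to quantity supplied, 183 - 8p = 5p - 25, gives p* = 16 and q* = 55.
The ceiling of 20 is above the equilibrium price 16, so it is not binding; the market clears at p* = 16, q* = 55.
Since the control does not bind, no trades are prevented and deadweight loss is zero.

0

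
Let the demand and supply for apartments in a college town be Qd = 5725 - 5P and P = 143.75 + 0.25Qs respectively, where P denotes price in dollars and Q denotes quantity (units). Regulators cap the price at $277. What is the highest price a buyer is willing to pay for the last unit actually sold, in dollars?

Rearranging supply gives Qs = 4P - 575. In a free market, 5725 - 5P = 4P - 575 gives the equilibrium P* = 700, Q* = 2225.
The ceiling of 277 is below the equilibrium price 700, so it binds.
At P = 277: Qd = 5725 - 5·277 = 4340 and Qs = 4·277 - 575 = 533.
Only 533 units reach the market. On the demand curve, the marginal buyer's willingness to pay at Q = 533 is (5725 - 533)/5 = 1038.4.

1038.4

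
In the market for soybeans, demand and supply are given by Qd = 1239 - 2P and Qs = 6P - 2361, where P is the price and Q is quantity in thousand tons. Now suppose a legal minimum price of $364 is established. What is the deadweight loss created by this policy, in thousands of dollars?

0

Equilibrium: 1239 - 2P = 6P - 2361, so 3600 = 8P and P* = 450, Q* = 339.
The floor of 364 is below the equilibrium price 450, so it is not binding; the market clears at P* = 450, Q* = 339.
Since the control does not bind, no trades are prevented and deadweight loss is zero.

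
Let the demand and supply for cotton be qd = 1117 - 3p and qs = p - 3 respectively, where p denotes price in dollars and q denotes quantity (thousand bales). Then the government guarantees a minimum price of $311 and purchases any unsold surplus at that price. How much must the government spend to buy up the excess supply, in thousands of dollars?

Equilibrium: 1117 - 3p = p - 3, so 1120 = 4p and p* = 280, q* = 277.
The floor of 311 is above the equilibrium price 280, so it binds.
At p = 311: qd = 1117 - 3·311 = 184 and qs = 311 - 3 = 308.
Surplus = qs - qd = 124.
Government expenditure = surplus × support price = 124 × 311 = 38564.

38564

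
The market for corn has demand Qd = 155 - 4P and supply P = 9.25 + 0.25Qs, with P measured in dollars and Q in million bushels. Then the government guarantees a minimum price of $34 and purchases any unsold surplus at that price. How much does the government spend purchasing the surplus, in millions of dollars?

2720

Rearranging supply gives Qs = 4P - 37. Equilibrium: 155 - 4P = 4P - 37, so 192 = 8P and P* = 24, Q* = 59.
The floor of 34 is above the equilibrium price 24, so it binds.
At P = 34: Qd = 155 - 4·34 = 19 and Qs = 4·34 - 37 = 99.
Surplus = Qs - Qd = 80.
Government expenditure = surplus × support price = 80 × 34 = 2720.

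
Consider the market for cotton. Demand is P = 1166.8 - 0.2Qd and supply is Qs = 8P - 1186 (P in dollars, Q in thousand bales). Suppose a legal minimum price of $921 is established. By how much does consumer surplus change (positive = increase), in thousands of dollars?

-831151.5

Rearranging demand gives Qd = 5834 - 5P. Without the control the market clears where 5834 - 5P = 8P - 1186, i.e. P* = 540 and Q* = 3134.
The floor of 921 is above the equilibrium price 540, so it binds.
At P = 921: Qd = 5834 - 5·921 = 1229 and Qs = 8·921 - 1186 = 6182.
Consumer surplus without the control is ½ · (1166.8 - 540) · 3134 = 982195.6.
With the floor, consumers buy 1229 units at 921, so CS = ½ · (1166.8 - 921) · 1229 = 151044.1.
Change in consumer surplus = 151044.1 - 982195.6 = -831151.5.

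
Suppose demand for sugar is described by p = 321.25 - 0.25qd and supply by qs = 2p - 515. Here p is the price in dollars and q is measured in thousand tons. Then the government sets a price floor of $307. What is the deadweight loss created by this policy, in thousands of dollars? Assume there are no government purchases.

Rearranging demand gives qd = 1285 - 4p. In a free market, 1285 - 4p = 2p - 515 gives the equilibrium p* = 300, q* = 85.
Since 307 > 300, the floor is binding.
At p = 307: qd = 1285 - 4·307 = 57 and qs = 2·307 - 515 = 99.
Quantity traded falls to 57. At q = 57 the demand price is (1285 - 57)/4 = 307 and the supply price is (515 + 57)/2 = 286.
Deadweight loss = ½ · (307 - 286) · (85 - 57) = ½ · 21 · 28 = 294.

294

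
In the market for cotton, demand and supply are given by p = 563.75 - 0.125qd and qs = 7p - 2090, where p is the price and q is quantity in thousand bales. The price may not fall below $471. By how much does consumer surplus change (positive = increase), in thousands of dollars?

Rearranging demand gives qd = 4510 - 8p. Without the control the market clears where 4510 - 8p = 7p - 2090, i.e. p* = 440 and q* = 990.
The floor of 471 is above the equilibrium price 440, so it binds.
At p = 471: qd = 4510 - 8·471 = 742 and qs = 7·471 - 2090 = 1207.
Consumer surplus without the control is ½ · (563.75 - 440) · 990 = 61256.25.
With the floor, consumers buy 742 units at 471, so CS = ½ · (563.75 - 471) · 742 = 34410.25.
Change in consumer surplus = 34410.25 - 61256.25 = -26846.

-26846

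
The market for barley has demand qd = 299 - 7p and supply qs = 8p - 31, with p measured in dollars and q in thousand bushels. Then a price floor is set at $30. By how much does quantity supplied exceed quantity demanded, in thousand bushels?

120

Setting quantity demanded equal to quantity supplied, 299 - 7p = 8p - 31, gives p* = 22 and q* = 145.
Because the floor (30) lies above the market-clearing price, it is binding.
At p = 30: qd = 299 - 7·30 = 89 and qs = 8·30 - 31 = 209.
Surplus = qs - qd = 209 - 89 = 120.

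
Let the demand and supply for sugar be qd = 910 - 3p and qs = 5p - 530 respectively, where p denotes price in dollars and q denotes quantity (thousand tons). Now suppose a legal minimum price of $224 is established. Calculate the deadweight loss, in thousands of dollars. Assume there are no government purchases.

4646.4

Setting quantity demanded equal to quantity supplied, 910 - 3p = 5p - 530, gives p* = 180 and q* = 370.
Because the floor (224) lies above the market-clearing price, it is binding.
At p = 224: qd = 910 - 3·224 = 238 and qs = 5·224 - 530 = 590.
Quantity traded falls to 238. At q = 238 the demand price is (910 - 238)/3 = 224 and the supply price is (530 + 238)/5 = 153.6.
Deadweight loss = ½ · (224 - 153.6) · (370 - 238) = ½ · 70.4 · 132 = 4646.4.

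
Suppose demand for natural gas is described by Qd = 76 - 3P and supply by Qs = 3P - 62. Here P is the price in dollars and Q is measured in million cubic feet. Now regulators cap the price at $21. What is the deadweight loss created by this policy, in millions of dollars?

12

In a free market, 76 - 3P = 3P - 62 gives the equilibrium P* = 23, Q* = 7.
The ceiling of 21 is below the equilibrium price 23, so it binds.
At P = 21: Qd = 76 - 3·21 = 13 and Qs = 3·21 - 62 = 1.
Quantity traded falls to 1. At Q = 1 the demand price is (76 - 1)/3 = 25 and the supply price is (62 + 1)/3 = 21.
Deadweight loss = ½ · (25 - 21) · (7 - 1) = ½ · 4 · 6 = 12.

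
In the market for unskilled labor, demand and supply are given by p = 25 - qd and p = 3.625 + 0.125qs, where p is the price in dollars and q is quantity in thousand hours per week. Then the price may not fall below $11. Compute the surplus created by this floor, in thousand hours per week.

Rearranging demand gives qd = 25 - p; rearranging supply gives qs = 8p - 29. Equilibrium: 25 - p = 8p - 29, so 54 = 9p and p* = 6, q* = 19.
The floor of 11 is above the equilibrium price 6, so it binds.
At p = 11: qd = 25 - 11 = 14 and qs = 8·11 - 29 = 59.
Surplus = qs - qd = 59 - 14 = 45.

45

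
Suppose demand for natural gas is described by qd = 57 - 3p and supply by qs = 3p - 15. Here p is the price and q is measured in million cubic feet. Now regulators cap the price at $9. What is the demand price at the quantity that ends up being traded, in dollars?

Setting quantity demanded equal to quantity supplied, 57 - 3p = 3p - 15, gives p* = 12 and q* = 21.
The ceiling of 9 is below the equilibrium price 12, so it binds.
At p = 9: qd = 57 - 3·9 = 30 and qs = 3·9 - 15 = 12.
Only 12 units reach the market. On the demand curve, the marginal buyer's willingness to pay at q = 12 is (57 - 12)/3 = 15.

15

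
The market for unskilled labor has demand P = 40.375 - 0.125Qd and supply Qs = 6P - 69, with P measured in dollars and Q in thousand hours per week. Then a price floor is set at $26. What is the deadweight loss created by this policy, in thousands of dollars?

0

Rearranging demand gives Qd = 323 - 8P. Equilibrium: 323 - 8P = 6P - 69, so 392 = 14P and P* = 28, Q* = 99.
Since 26 is below P* = 28, the floor does not bind and the free-market outcome prevails.
Since the control does not bind, no trades are prevented and deadweight loss is zero.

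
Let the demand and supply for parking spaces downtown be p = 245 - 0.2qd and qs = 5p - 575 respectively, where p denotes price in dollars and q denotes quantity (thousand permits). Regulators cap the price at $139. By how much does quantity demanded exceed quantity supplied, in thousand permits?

410

Rearranging demand gives qd = 1225 - 5p. Setting quantity demanded equal to quantity supplied, 1225 - 5p = 5p - 575, gives p* = 180 and q* = 325.
Since 139 < 180, the ceiling is binding.
At p = 139: qd = 1225 - 5·139 = 530 and qs = 5·139 - 575 = 120.
Shortage = qd - qs = 530 - 120 = 410.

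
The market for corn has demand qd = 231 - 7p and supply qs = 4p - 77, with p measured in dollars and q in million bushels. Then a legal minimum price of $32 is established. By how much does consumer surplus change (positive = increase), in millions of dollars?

-84

Setting quantity demanded equal to quantity supplied, 231 - 7p = 4p - 77, gives p* = 28 and q* = 35.
Because the floor (32) lies above the market-clearing price, it is binding.
At p = 32: qd = 231 - 7·32 = 7 and qs = 4·32 - 77 = 51.
Consumer surplus without the control is ½ · (33 - 28) · 35 = 87.5.
With the floor, consumers buy 7 units at 32, so CS = ½ · (33 - 32) · 7 = 3.5.
Change in consumer surplus = 3.5 - 87.5 = -84.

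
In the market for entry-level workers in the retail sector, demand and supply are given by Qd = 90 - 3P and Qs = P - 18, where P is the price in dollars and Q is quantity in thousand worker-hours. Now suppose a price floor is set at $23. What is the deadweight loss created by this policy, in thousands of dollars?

0

Setting quantity demanded equal to quantity supplied, 90 - 3P = P - 18, gives P* = 27 and Q* = 9.
Since 23 is below P* = 27, the floor does not bind and the free-market outcome prevails.
Since the control does not bind, no trades are prevented and deadweight loss is zero.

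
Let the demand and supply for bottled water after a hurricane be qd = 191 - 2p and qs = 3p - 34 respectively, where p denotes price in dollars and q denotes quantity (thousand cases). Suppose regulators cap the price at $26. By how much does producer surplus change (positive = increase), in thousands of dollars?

-1377.5

Setting quantity demanded equal to quantity supplied, 191 - 2p = 3p - 34, gives p* = 45 and q* = 101.
Since 26 < 45, the ceiling is binding.
At p = 26: qd = 191 - 2·26 = 139 and qs = 3·26 - 34 = 44.
Producer surplus without the control is ½ · (45 - 34/3) · 101 = 10201/6.
With the ceiling, producers sell 44 units at 26, so PS = ½ · (26 - 34/3) · 44 = 968/3.
Change in producer surplus = 968/3 - 10201/6 = -1377.5.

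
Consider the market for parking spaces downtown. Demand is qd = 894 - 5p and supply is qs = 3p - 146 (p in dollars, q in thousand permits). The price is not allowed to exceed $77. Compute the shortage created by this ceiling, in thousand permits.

424

Without the control the market clears where 894 - 5p = 3p - 146, i.e. p* = 130 and q* = 244.
Since 77 < 130, the ceiling is binding.
At p = 77: qd = 894 - 5·77 = 509 and qs = 3·77 - 146 = 85.
Shortage = qd - qs = 509 - 85 = 424.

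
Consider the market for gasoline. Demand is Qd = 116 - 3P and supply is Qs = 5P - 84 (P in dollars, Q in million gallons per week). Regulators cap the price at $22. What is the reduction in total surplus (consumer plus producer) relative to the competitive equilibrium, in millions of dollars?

Setting quantity demanded equal to quantity supplied, 116 - 3P = 5P - 84, gives P* = 25 and Q* = 41.
Since 22 < 25, the ceiling is binding.
At P = 22: Qd = 116 - 3·22 = 50 and Qs = 5·22 - 84 = 26.
Quantity traded falls to 26. At Q = 26 the demand price is (116 - 26)/3 = 30 and the supply price is (84 + 26)/5 = 22.
Deadweight loss = ½ · (30 - 22) · (41 - 26) = ½ · 8 · 15 = 60.

60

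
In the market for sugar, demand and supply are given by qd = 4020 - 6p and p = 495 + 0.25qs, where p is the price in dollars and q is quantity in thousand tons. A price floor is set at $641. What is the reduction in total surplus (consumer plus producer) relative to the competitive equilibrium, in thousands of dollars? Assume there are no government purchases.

Rearranging supply gives qs = 4p - 1980. Without the control the market clears where 4020 - 6p = 4p - 1980, i.e. p* = 600 and q* = 420.
Because the floor (641) lies above the market-clearing price, it is binding.
At p = 641: qd = 4020 - 6·641 = 174 and qs = 4·641 - 1980 = 584.
Quantity traded falls to 174. At q = 174 the demand price is (4020 - 174)/6 = 641 and the supply price is (1980 + 174)/4 = 538.5.
Deadweight loss = ½ · (641 - 538.5) · (420 - 174) = ½ · 102.5 · 246 = 12607.5.

12607.5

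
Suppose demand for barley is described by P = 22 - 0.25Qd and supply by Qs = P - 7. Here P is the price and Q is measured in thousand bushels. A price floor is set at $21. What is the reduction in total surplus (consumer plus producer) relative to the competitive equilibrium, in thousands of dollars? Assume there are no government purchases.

Rearranging demand gives Qd = 88 - 4P. In a free market, 88 - 4P = P - 7 gives the equilibrium P* = 19, Q* = 12.
The floor of 21 is above the equilibrium price 19, so it binds.
At P = 21: Qd = 88 - 4·21 = 4 and Qs = 21 - 7 = 14.
Quantity traded falls to 4. At Q = 4 the demand price is (88 - 4)/4 = 21 and the supply price is 7 + 4 = 11.
Deadweight loss = ½ · (21 - 11) · (12 - 4) = ½ · 10 · 8 = 40.

40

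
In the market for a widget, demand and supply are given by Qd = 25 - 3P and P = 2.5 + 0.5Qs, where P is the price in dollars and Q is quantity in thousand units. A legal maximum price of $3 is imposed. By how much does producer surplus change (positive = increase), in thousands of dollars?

Rearranging supply gives Qs = 2P - 5. Without the control the market clears where 25 - 3P = 2P - 5, i.e. P* = 6 and Q* = 7.
Since 3 < 6, the ceiling is binding.
At P = 3: Qd = 25 - 3·3 = 16 and Qs = 2·3 - 5 = 1.
Producer surplus without the control is ½ · (6 - 2.5) · 7 = 12.25.
With the ceiling, producers sell 1 units at 3, so PS = ½ · (3 - 2.5) · 1 = 0.25.
Change in producer surplus = 0.25 - 12.25 = -12.

-12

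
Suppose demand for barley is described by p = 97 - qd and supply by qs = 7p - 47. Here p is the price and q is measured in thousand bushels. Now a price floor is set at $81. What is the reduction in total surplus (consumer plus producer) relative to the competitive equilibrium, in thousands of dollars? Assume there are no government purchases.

2268

Rearranging demand gives qd = 97 - p. Without the control the market clears where 97 - p = 7p - 47, i.e. p* = 18 and q* = 79.
The floor of 81 is above the equilibrium price 18, so it binds.
At p = 81: qd = 97 - 81 = 16 and qs = 7·81 - 47 = 520.
Quantity traded falls to 16. At q = 16 the demand price is 97 - 16 = 81 and the supply price is (47 + 16)/7 = 9.
Deadweight loss = ½ · (81 - 9) · (79 - 16) = ½ · 72 · 63 = 2268.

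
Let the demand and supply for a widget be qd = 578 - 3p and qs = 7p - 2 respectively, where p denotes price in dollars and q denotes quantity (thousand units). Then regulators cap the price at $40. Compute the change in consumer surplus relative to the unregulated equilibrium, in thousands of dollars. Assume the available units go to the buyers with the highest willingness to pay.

Equilibrium: 578 - 3p = 7p - 2, so 580 = 10p and p* = 58, q* = 404.
Since 40 < 58, the ceiling is binding.
At p = 40: qd = 578 - 3·40 = 458 and qs = 7·40 - 2 = 278.
Consumer surplus without the control is ½ · (578/3 - 58) · 404 = 81608/3.
With the ceiling, 278 units are sold at 40 (assume they go to the highest-value buyers). The demand price at q = 278 is 100, so CS = ½ · [(578/3 - 40) + (100 - 40)] · 278 = 88682/3.
Change in consumer surplus = 88682/3 - 81608/3 = 2358.

2358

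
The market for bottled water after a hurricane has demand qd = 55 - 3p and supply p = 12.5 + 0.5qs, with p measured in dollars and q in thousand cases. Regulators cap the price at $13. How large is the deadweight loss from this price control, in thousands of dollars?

15

Rearranging supply gives qs = 2p - 25. In a free market, 55 - 3p = 2p - 25 gives the equilibrium p* = 16, q* = 7.
Since 13 < 16, the ceiling is binding.
At p = 13: qd = 55 - 3·13 = 16 and qs = 2·13 - 25 = 1.
Quantity traded falls to 1. At q = 1 the demand price is (55 - 1)/3 = 18 and the supply price is (25 + 1)/2 = 13.
Deadweight loss = ½ · (18 - 13) · (7 - 1) = ½ · 5 · 6 = 15.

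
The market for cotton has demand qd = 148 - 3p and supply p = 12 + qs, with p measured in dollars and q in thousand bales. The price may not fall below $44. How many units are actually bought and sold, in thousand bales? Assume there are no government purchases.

Rearranging supply gives qs = p - 12. Without the control the market clears where 148 - 3p = p - 12, i.e. p* = 40 and q* = 28.
Since 44 > 40, the floor is binding.
At p = 44: qd = 148 - 3·44 = 16 and qs = 44 - 12 = 32.
The quantity actually transacted is the short side, demand: 16.

16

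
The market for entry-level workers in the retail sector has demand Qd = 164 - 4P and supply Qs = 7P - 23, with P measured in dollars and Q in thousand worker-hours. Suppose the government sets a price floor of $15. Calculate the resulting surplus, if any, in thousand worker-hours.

Equilibrium: 164 - 4P = 7P - 23, so 187 = 11P and P* = 17, Q* = 96.
The floor of 15 is below the equilibrium price 17, so it is not binding; the market clears at P* = 17, Q* = 96.
Since the control does not bind, there is no surplus.

0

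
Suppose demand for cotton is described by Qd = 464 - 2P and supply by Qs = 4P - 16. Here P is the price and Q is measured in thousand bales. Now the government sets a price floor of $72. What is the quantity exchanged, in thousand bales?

304

Equilibrium: 464 - 2P = 4P - 16, so 480 = 6P and P* = 80, Q* = 304.
The floor of 72 is below the equilibrium price 80, so it is not binding; the market clears at P* = 80, Q* = 304.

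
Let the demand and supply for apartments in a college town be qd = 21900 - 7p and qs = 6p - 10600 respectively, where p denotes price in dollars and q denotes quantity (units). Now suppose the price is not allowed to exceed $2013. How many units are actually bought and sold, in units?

1478

Without the control the market clears where 21900 - 7p = 6p - 10600, i.e. p* = 2500 and q* = 4400.
Since 2013 < 2500, the ceiling is binding.
At p = 2013: qd = 21900 - 7·2013 = 7809 and qs = 6·2013 - 10600 = 1478.
The quantity actually transacted is the short side, supply: 1478.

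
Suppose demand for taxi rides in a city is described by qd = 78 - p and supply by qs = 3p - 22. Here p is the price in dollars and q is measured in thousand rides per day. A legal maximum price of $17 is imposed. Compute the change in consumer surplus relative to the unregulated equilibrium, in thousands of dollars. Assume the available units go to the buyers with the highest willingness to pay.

-56

Equilibrium: 78 - p = 3p - 22, so 100 = 4p and p* = 25, q* = 53.
The ceiling of 17 is below the equilibrium price 25, so it binds.
At p = 17: qd = 78 - 17 = 61 and qs = 3·17 - 22 = 29.
Consumer surplus without the control is ½ · (78 - 25) · 53 = 1404.5.
With the ceiling, 29 units are sold at 17 (assume they go to the highest-value buyers). The demand price at q = 29 is 49, so CS = ½ · [(78 - 17) + (49 - 17)] · 29 = 1348.5.
Change in consumer surplus = 1348.5 - 1404.5 = -56.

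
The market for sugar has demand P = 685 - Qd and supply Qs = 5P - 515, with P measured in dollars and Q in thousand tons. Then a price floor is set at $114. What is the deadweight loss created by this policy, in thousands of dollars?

Rearranging demand gives Qd = 685 - P. In a free market, 685 - P = 5P - 515 gives the equilibrium P* = 200, Q* = 485.
The floor of 114 is below the equilibrium price 200, so it is not binding; the market clears at P* = 200, Q* = 485.
Since the control does not bind, no trades are prevented and deadweight loss is zero.

0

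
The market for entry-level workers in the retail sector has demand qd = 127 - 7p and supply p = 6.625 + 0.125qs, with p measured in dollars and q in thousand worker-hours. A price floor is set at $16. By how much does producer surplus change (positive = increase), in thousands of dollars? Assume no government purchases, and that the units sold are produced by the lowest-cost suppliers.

Rearranging supply gives qs = 8p - 53. In a free market, 127 - 7p = 8p - 53 gives the equilibrium p* = 12, q* = 43.
The floor of 16 is above the equilibrium price 12, so it binds.
At p = 16: qd = 127 - 7·16 = 15 and qs = 8·16 - 53 = 75.
Producer surplus without the control is ½ · (12 - 6.625) · 43 = 115.5625.
With the floor, 15 units are sold at 16. The supply price at q = 15 is 8.5, so PS = ½ · [(16 - 6.625) + (16 - 8.5)] · 15 = 126.5625.
Change in producer surplus = 126.5625 - 115.5625 = 11.

11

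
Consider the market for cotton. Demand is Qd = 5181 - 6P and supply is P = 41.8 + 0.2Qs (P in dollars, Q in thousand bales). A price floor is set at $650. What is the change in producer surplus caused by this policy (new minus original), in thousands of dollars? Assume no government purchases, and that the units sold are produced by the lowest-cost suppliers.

112800

Rearranging supply gives Qs = 5P - 209. Setting quantity demanded equal to quantity supplied, 5181 - 6P = 5P - 209, gives P* = 490 and Q* = 2241.
Since 650 > 490, the floor is binding.
At P = 650: Qd = 5181 - 6·650 = 1281 and Qs = 5·650 - 209 = 3041.
Producer surplus without the control is ½ · (490 - 41.8) · 2241 = 502208.1.
With the floor, 1281 units are sold at 650. The supply price at Q = 1281 is 298, so PS = ½ · [(650 - 41.8) + (650 - 298)] · 1281 = 615008.1.
Change in producer surplus = 615008.1 - 502208.1 = 112800.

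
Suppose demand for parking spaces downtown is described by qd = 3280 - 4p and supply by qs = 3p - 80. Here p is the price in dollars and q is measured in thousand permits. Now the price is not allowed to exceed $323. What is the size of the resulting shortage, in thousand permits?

1099

Equilibrium: 3280 - 4p = 3p - 80, so 3360 = 7p and p* = 480, q* = 1360.
Since 323 < 480, the ceiling is binding.
At p = 323: qd = 3280 - 4·323 = 1988 and qs = 3·323 - 80 = 889.
Shortage = qd - qs = 1988 - 889 = 1099.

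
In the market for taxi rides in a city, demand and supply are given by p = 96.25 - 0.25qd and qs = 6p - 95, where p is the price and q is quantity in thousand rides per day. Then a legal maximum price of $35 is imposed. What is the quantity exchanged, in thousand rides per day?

115

Rearranging demand gives qd = 385 - 4p. Setting quantity demanded equal to quantity supplied, 385 - 4p = 6p - 95, gives p* = 48 and q* = 193.
Since 35 < 48, the ceiling is binding.
At p = 35: qd = 385 - 4·35 = 245 and qs = 6·35 - 95 = 115.
The quantity actually transacted is the short side, supply: 115.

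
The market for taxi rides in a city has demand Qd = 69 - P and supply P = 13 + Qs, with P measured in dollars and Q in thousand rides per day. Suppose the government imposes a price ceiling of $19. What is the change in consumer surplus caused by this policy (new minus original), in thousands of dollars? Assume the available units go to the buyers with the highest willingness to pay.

-110

Rearranging supply gives Qs = P - 13. In a free market, 69 - P = P - 13 gives the equilibrium P* = 41, Q* = 28.
The ceiling of 19 is below the equilibrium price 41, so it binds.
At P = 19: Qd = 69 - 19 = 50 and Qs = 19 - 13 = 6.
Consumer surplus without the control is ½ · (69 - 41) · 28 = 392.
With the ceiling, 6 units are sold at 19 (assume they go to the highest-value buyers). The demand price at Q = 6 is 63, so CS = ½ · [(69 - 19) + (63 - 19)] · 6 = 282.
Change in consumer surplus = 282 - 392 = -110.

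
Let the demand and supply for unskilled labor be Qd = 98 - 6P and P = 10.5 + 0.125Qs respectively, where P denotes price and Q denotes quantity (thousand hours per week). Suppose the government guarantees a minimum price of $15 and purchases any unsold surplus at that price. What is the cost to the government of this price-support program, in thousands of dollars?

420

Rearranging supply gives Qs = 8P - 84. Setting quantity demanded equal to quantity supplied, 98 - 6P = 8P - 84, gives P* = 13 and Q* = 20.
Since 15 > 13, the floor is binding.
At P = 15: Qd = 98 - 6·15 = 8 and Qs = 8·15 - 84 = 36.
Surplus = Qs - Qd = 28.
Government expenditure = surplus × support price = 28 × 15 = 420.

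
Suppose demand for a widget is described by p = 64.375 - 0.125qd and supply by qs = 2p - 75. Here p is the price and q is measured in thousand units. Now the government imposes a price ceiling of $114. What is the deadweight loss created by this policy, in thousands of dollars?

0

Rearranging demand gives qd = 515 - 8p. Equilibrium: 515 - 8p = 2p - 75, so 590 = 10p and p* = 59, q* = 43.
The ceiling of 114 is above the equilibrium price 59, so it is not binding; the market clears at p* = 59, q* = 43.
Since the control does not bind, no trades are prevented and deadweight loss is zero.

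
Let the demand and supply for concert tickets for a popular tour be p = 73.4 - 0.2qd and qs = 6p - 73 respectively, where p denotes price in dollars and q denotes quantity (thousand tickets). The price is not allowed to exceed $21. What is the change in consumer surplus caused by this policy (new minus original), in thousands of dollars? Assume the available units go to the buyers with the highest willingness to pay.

-292.6

Rearranging demand gives qd = 367 - 5p. Setting quantity demanded equal to quantity supplied, 367 - 5p = 6p - 73, gives p* = 40 and q* = 167.
Because the ceiling (21) lies below the market-clearing price, it is binding.
At p = 21: qd = 367 - 5·21 = 262 and qs = 6·21 - 73 = 53.
Consumer surplus without the control is ½ · (73.4 - 40) · 167 = 2788.9.
With the ceiling, 53 units are sold at 21 (assume they go to the highest-value buyers). The demand price at q = 53 is 62.8, so CS = ½ · [(73.4 - 21) + (62.8 - 21)] · 53 = 2496.3.
Change in consumer surplus = 2496.3 - 2788.9 = -292.6.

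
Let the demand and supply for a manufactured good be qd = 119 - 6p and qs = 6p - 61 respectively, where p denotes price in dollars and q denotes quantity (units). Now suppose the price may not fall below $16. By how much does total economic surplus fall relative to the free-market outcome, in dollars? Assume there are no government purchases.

6

Without the control the market clears where 119 - 6p = 6p - 61, i.e. p* = 15 and q* = 29.
Since 16 > 15, the floor is binding.
At p = 16: qd = 119 - 6·16 = 23 and qs = 6·16 - 61 = 35.
Quantity traded falls to 23. At q = 23 the demand price is (119 - 23)/6 = 16 and the supply price is (61 + 23)/6 = 14.
Deadweight loss = ½ · (16 - 14) · (29 - 23) = ½ · 2 · 6 = 6.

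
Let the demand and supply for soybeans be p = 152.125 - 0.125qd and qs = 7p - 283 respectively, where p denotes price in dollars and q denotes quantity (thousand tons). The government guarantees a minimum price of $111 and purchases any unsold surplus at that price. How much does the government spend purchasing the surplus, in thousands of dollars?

18315

Rearranging demand gives qd = 1217 - 8p. Without the control the market clears where 1217 - 8p = 7p - 283, i.e. p* = 100 and q* = 417.
Since 111 > 100, the floor is binding.
At p = 111: qd = 1217 - 8·111 = 329 and qs = 7·111 - 283 = 494.
Surplus = qs - qd = 165.
Government expenditure = surplus × support price = 165 × 111 = 18315.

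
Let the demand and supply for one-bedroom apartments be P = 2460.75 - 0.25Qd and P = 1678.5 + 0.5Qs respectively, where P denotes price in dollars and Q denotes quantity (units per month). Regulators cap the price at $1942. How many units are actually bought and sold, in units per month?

527

Rearranging demand gives Qd = 9843 - 4P; rearranging supply gives Qs = 2P - 3357. In a free market, 9843 - 4P = 2P - 3357 gives the equilibrium P* = 2200, Q* = 1043.
The ceiling of 1942 is below the equilibrium price 2200, so it binds.
At P = 1942: Qd = 9843 - 4·1942 = 2075 and Qs = 2·1942 - 3357 = 527.
The quantity actually transacted is the short side, supply: 527.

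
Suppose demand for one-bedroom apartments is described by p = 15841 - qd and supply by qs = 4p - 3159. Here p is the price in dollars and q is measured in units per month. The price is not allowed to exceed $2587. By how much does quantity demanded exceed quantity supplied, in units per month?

6065

Rearranging demand gives qd = 15841 - p. Equilibrium: 15841 - p = 4p - 3159, so 19000 = 5p and p* = 3800, q* = 12041.
The ceiling of 2587 is below the equilibrium price 3800, so it binds.
At p = 2587: qd = 15841 - 2587 = 13254 and qs = 4·2587 - 3159 = 7189.
Shortage = qd - qs = 13254 - 7189 = 6065.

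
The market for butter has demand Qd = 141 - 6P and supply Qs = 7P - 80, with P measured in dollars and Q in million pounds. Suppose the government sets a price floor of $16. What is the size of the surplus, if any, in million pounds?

In a free market, 141 - 6P = 7P - 80 gives the equilibrium P* = 17, Q* = 39.
Since 16 is below P* = 17, the floor does not bind and the free-market outcome prevails.
Since the control does not bind, there is no surplus.

0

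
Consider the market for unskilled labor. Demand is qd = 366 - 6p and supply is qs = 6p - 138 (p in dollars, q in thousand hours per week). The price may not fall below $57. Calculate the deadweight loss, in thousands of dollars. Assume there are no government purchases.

1350

Without the control the market clears where 366 - 6p = 6p - 138, i.e. p* = 42 and q* = 114.
Since 57 > 42, the floor is binding.
At p = 57: qd = 366 - 6·57 = 24 and qs = 6·57 - 138 = 204.
Quantity traded falls to 24. At q = 24 the demand price is (366 - 24)/6 = 57 and the supply price is (138 + 24)/6 = 27.
Deadweight loss = ½ · (57 - 27) · (114 - 24) = ½ · 30 · 90 = 1350.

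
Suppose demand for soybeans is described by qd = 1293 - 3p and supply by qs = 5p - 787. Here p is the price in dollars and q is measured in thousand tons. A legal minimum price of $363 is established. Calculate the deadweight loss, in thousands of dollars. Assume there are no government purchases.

25461.6

Setting quantity demanded equal to quantity supplied, 1293 - 3p = 5p - 787, gives p* = 260 and q* = 513.
The floor of 363 is above the equilibrium price 260, so it binds.
At p = 363: qd = 1293 - 3·363 = 204 and qs = 5·363 - 787 = 1028.
Quantity traded falls to 204. At q = 204 the demand price is (1293 - 204)/3 = 363 and the supply price is (787 + 204)/5 = 198.2.
Deadweight loss = ½ · (363 - 198.2) · (513 - 204) = ½ · 164.8 · 309 = 25461.6.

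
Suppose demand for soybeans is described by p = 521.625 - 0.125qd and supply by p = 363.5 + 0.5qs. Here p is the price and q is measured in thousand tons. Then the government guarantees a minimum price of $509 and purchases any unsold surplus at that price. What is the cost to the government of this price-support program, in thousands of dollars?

96710

Rearranging demand gives qd = 4173 - 8p; rearranging supply gives qs = 2p - 727. Without the control the market clears where 4173 - 8p = 2p - 727, i.e. p* = 490 and q* = 253.
Because the floor (509) lies above the market-clearing price, it is binding.
At p = 509: qd = 4173 - 8·509 = 101 and qs = 2·509 - 727 = 291.
Surplus = qs - qd = 190.
Government expenditure = surplus × support price = 190 × 509 = 96710.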